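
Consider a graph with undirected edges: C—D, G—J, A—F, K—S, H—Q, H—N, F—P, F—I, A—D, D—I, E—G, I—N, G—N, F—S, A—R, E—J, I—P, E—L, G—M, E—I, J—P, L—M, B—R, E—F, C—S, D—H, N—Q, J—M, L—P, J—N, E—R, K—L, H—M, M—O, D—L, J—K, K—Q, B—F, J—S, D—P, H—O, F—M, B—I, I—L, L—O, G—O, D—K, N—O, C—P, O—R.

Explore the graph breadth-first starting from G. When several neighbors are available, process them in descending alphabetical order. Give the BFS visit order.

Visit G; enqueue O, N, M, J, E → queue [O, N, M, J, E]
Visit O; enqueue R, L, H → queue [N, M, J, E, R, L, H]
Visit N; enqueue Q, I → queue [M, J, E, R, L, H, Q, I]
Visit M; enqueue F → queue [J, E, R, L, H, Q, I, F]
Visit J; enqueue S, P, K → queue [E, R, L, H, Q, I, F, S, P, K]
Visit E → queue [R, L, H, Q, I, F, S, P, K]
Visit R; enqueue B, A → queue [L, H, Q, I, F, S, P, K, B, A]
Visit L; enqueue D → queue [H, Q, I, F, S, P, K, B, A, D]
Visit H → queue [Q, I, F, S, P, K, B, A, D]
Visit Q → queue [I, F, S, P, K, B, A, D]
Visit I → queue [F, S, P, K, B, A, D]
Visit F → queue [S, P, K, B, A, D]
Visit S; enqueue C → queue [P, K, B, A, D, C]
Visit P → queue [K, B, A, D, C]
Visit K → queue [B, A, D, C]
Visit B → queue [A, D, C]
Visit A → queue [D, C]
Visit D → queue [C]
Visit C → queue []

G → O → N → M → J → E → R → L → H → Q → I → F → S → P → K → B → A → D → C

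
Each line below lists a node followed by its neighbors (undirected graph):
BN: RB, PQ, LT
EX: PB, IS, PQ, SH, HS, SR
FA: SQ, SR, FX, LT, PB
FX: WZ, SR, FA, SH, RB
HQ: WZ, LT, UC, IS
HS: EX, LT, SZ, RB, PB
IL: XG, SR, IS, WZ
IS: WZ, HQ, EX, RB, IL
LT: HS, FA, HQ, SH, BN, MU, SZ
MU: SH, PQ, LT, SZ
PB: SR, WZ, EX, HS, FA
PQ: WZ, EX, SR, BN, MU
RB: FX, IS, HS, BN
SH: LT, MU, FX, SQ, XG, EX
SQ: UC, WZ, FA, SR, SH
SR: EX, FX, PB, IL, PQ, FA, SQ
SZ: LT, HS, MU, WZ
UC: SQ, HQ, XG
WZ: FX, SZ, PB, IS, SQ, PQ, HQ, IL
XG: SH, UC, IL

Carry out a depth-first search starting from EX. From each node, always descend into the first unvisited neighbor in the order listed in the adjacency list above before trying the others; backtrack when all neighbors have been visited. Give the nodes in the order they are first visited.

Visit EX
EX → PB
PB → SR
SR → FX
FX → WZ
WZ → SZ
SZ → LT
LT → HS
HS → RB
RB → IS
IS → HQ
HQ → UC
UC → SQ
SQ → FA
SQ → SH
SH → MU
MU → PQ
PQ → BN
SH → XG
XG → IL

EX → PB → SR → FX → WZ → SZ → LT → HS → RB → IS → HQ → UC → SQ → FA → SH → MU → PQ → BN → XG → IL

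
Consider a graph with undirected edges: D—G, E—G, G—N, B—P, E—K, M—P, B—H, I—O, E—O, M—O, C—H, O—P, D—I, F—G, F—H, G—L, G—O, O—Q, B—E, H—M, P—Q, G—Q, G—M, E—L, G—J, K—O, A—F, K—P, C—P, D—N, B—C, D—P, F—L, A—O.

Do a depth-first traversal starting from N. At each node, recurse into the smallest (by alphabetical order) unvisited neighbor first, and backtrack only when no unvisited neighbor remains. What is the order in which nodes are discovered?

Visit N
N → D
D → G
G → E
E → B
B → C
C → H
H → F
F → A
A → O
O → I
O → K
K → P
P → M
P → Q
F → L
G → J

N D G E B C H F A O I K P M Q L J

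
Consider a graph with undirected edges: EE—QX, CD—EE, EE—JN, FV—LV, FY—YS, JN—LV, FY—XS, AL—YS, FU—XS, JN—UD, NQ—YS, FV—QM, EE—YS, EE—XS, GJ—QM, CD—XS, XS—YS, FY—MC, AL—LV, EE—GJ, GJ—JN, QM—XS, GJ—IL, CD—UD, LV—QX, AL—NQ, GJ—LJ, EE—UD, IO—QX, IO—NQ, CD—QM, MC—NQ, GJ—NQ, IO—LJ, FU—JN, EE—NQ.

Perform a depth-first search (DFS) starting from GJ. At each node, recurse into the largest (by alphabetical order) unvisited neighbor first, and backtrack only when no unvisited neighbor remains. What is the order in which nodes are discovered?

Visit GJ
GJ → QM
QM → XS
XS → YS
YS → NQ
NQ → MC
MC → FY
NQ → IO
IO → QX
QX → LV
LV → JN
JN → UD
UD → EE
EE → CD
JN → FU
LV → FV
LV → AL
IO → LJ
GJ → IL

GJ, QM, XS, YS, NQ, MC, FY, IO, QX, LV, JN, UD, EE, CD, FU, FV, AL, LJ, IL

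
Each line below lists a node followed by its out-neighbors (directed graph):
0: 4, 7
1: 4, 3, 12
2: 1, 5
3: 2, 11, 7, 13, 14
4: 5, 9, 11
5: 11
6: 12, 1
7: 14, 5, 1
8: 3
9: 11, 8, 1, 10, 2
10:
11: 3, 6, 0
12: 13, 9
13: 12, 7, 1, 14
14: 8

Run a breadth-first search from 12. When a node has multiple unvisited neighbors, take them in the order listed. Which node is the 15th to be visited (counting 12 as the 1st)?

Visit 12; enqueue 13, 9 → queue [13, 9]
Visit 13; enqueue 7, 1, 14 → queue [9, 7, 1, 14]
Visit 9; enqueue 11, 8, 10, 2 → queue [7, 1, 14, 11, 8, 10, 2]
Visit 7; enqueue 5 → queue [1, 14, 11, 8, 10, 2, 5]
Visit 1; enqueue 4, 3 → queue [14, 11, 8, 10, 2, 5, 4, 3]
Visit 14 → queue [11, 8, 10, 2, 5, 4, 3]
Visit 11; enqueue 6, 0 → queue [8, 10, 2, 5, 4, 3, 6, 0]
Visit 8 → queue [10, 2, 5, 4, 3, 6, 0]
Visit 10 → queue [2, 5, 4, 3, 6, 0]
Visit 2 → queue [5, 4, 3, 6, 0]
Visit 5 → queue [4, 3, 6, 0]
Visit 4 → queue [3, 6, 0]
Visit 3 → queue [6, 0]
Visit 6 → queue [0]
Visit 0 → queue []

Visit order: 12, 13, 9, 7, 1, 14, 11, 8, 10, 2, 5, 4, 3, 6, 0

0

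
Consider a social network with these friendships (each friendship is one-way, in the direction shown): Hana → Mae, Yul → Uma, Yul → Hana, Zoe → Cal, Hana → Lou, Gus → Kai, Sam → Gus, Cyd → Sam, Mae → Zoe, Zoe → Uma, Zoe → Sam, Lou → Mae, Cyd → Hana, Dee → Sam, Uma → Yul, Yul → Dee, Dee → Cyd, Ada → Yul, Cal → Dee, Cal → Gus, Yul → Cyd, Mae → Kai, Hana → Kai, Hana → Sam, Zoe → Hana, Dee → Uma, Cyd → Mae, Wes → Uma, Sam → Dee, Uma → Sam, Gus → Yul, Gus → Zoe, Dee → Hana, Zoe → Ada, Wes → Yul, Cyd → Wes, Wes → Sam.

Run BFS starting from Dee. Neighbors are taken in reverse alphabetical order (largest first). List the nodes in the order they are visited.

Dee → Uma → Sam → Hana → Cyd → Yul → Gus → Mae → Lou → Kai → Wes → Zoe → Cal → Ada

Visit Dee; enqueue Uma, Sam, Hana, Cyd → queue [Uma, Sam, Hana, Cyd]
Visit Uma; enqueue Yul → queue [Sam, Hana, Cyd, Yul]
Visit Sam; enqueue Gus → queue [Hana, Cyd, Yul, Gus]
Visit Hana; enqueue Mae, Lou, Kai → queue [Cyd, Yul, Gus, Mae, Lou, Kai]
Visit Cyd; enqueue Wes → queue [Yul, Gus, Mae, Lou, Kai, Wes]
Visit Yul → queue [Gus, Mae, Lou, Kai, Wes]
Visit Gus; enqueue Zoe → queue [Mae, Lou, Kai, Wes, Zoe]
Visit Mae → queue [Lou, Kai, Wes, Zoe]
Visit Lou → queue [Kai, Wes, Zoe]
Visit Kai → queue [Wes, Zoe]
Visit Wes → queue [Zoe]
Visit Zoe; enqueue Cal, Ada → queue [Cal, Ada]
Visit Cal → queue [Ada]
Visit Ada → queue []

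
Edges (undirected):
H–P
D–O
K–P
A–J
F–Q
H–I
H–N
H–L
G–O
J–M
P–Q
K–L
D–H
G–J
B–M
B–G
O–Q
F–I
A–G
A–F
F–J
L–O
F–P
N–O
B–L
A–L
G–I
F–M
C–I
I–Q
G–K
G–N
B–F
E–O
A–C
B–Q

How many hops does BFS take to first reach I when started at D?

Level 0: D
Level 1: H, O
Level 2: E, G, I, L, N, P, Q
Level 3: A, B, C, F, J, K
Level 4: M
I first appears at level 2.

2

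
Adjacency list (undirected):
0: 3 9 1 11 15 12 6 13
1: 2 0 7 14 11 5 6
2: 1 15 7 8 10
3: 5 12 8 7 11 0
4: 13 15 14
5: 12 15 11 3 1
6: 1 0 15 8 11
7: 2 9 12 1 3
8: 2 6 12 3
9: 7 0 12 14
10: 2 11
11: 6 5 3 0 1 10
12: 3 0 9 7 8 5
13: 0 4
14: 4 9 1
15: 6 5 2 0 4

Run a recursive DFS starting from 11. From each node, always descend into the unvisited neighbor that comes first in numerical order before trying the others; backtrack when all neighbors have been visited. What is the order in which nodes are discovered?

Visit 11
11 → 0
0 → 1
1 → 2
2 → 7
7 → 3
3 → 5
5 → 12
12 → 8
8 → 6
6 → 15
15 → 4
4 → 13
4 → 14
14 → 9
2 → 10

11 0 1 2 7 3 5 12 8 6 15 4 13 14 9 10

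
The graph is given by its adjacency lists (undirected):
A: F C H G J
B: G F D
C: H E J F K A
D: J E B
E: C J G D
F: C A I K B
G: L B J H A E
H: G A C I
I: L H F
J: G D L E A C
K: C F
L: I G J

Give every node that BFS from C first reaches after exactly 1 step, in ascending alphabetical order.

A, E, F, H, J, K

Level 0: C
Level 1: A, E, F, H, J, K
Level 2: B, D, G, I, L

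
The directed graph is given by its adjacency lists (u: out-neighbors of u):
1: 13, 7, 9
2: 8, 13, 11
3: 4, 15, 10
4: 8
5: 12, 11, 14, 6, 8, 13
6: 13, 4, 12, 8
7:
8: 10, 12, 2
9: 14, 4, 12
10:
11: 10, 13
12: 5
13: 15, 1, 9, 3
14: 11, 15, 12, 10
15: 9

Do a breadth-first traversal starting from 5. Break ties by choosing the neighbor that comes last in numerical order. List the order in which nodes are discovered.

5 → 14 → 13 → 12 → 11 → 8 → 6 → 15 → 10 → 9 → 3 → 1 → 2 → 4 → 7

Visit 5; enqueue 14, 13, 12, 11, 8, 6 → queue [14, 13, 12, 11, 8, 6]
Visit 14; enqueue 15, 10 → queue [13, 12, 11, 8, 6, 15, 10]
Visit 13; enqueue 9, 3, 1 → queue [12, 11, 8, 6, 15, 10, 9, 3, 1]
Visit 12 → queue [11, 8, 6, 15, 10, 9, 3, 1]
Visit 11 → queue [8, 6, 15, 10, 9, 3, 1]
Visit 8; enqueue 2 → queue [6, 15, 10, 9, 3, 1, 2]
Visit 6; enqueue 4 → queue [15, 10, 9, 3, 1, 2, 4]
Visit 15 → queue [10, 9, 3, 1, 2, 4]
Visit 10 → queue [9, 3, 1, 2, 4]
Visit 9 → queue [3, 1, 2, 4]
Visit 3 → queue [1, 2, 4]
Visit 1; enqueue 7 → queue [2, 4, 7]
Visit 2 → queue [4, 7]
Visit 4 → queue [7]
Visit 7 → queue []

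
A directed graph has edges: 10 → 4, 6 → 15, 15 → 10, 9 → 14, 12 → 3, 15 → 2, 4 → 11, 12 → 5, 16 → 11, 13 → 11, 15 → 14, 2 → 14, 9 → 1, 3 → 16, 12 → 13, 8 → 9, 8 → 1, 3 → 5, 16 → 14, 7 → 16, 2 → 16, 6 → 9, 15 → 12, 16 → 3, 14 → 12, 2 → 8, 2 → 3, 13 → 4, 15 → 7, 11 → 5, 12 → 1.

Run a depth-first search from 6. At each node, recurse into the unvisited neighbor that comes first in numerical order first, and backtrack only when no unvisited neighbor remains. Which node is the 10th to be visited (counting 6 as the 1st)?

13

Visit 6
6 → 9
9 → 1
9 → 14
14 → 12
12 → 3
3 → 5
3 → 16
16 → 11
12 → 13
13 → 4
6 → 15
15 → 2
2 → 8
15 → 7
15 → 10

Visit order: 6, 9, 1, 14, 12, 3, 5, 16, 11, 13, 4, 15, 2, 8, 7, 10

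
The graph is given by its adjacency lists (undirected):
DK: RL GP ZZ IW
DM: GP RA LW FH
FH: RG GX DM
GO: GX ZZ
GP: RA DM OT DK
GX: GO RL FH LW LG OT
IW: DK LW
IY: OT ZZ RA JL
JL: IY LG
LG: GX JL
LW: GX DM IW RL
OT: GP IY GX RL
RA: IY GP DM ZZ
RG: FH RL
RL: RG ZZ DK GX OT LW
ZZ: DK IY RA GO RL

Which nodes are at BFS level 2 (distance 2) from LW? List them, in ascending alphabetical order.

Level 0: LW
Level 1: DM, GX, IW, RL
Level 2: DK, FH, GO, GP, LG, OT, RA, RG, ZZ
Level 3: IY, JL

DK, FH, GO, GP, LG, OT, RA, RG, ZZ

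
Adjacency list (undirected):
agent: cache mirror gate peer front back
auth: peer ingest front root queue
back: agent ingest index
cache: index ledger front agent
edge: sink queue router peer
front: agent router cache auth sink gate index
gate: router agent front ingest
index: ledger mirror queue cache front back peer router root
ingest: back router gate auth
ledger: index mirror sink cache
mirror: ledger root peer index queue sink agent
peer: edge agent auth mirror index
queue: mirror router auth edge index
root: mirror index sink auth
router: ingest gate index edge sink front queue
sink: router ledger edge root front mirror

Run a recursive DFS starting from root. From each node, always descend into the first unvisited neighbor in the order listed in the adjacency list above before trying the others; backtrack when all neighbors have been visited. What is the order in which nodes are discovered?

Visit root
root → mirror
mirror → ledger
ledger → index
index → queue
queue → router
router → ingest
ingest → back
back → agent
agent → cache
cache → front
front → auth
auth → peer
peer → edge
edge → sink
front → gate

root mirror ledger index queue router ingest back agent cache front auth peer edge sink gate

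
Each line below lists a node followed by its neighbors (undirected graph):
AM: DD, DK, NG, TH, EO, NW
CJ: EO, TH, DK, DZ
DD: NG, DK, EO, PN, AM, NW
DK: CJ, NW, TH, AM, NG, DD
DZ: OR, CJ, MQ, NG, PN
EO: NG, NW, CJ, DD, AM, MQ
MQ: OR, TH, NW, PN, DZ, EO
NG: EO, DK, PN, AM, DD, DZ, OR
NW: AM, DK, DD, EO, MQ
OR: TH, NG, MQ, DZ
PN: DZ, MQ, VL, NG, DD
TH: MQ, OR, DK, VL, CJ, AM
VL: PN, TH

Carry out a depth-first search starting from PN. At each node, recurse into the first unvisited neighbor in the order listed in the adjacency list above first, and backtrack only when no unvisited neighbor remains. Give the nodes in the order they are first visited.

PN DZ OR TH MQ NW AM DD NG EO CJ DK VL

Visit PN
PN → DZ
DZ → OR
OR → TH
TH → MQ
MQ → NW
NW → AM
AM → DD
DD → NG
NG → EO
EO → CJ
CJ → DK
TH → VL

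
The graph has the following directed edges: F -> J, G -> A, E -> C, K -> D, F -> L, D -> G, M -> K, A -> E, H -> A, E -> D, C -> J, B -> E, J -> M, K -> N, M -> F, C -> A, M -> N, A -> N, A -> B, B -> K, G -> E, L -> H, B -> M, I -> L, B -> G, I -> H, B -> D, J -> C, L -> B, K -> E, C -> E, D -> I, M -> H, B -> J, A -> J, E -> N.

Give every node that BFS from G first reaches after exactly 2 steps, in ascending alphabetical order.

Level 0: G
Level 1: A, E
Level 2: B, C, D, J, N
Level 3: I, K, M
Level 4: F, H, L

B, C, D, J, N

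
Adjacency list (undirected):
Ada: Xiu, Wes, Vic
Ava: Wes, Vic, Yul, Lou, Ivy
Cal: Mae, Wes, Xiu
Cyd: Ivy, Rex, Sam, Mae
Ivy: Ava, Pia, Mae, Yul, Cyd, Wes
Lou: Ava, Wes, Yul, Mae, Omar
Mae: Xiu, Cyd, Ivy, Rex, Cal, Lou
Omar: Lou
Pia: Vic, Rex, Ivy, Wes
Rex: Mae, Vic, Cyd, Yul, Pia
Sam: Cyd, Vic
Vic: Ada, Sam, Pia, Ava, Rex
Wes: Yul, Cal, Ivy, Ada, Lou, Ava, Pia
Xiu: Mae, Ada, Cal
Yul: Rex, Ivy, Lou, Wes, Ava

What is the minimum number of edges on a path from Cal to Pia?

Level 0: Cal
Level 1: Mae, Wes, Xiu
Level 2: Ada, Ava, Cyd, Ivy, Lou, Pia, Rex, Yul
Level 3: Omar, Sam, Vic
Pia first appears at level 2.

2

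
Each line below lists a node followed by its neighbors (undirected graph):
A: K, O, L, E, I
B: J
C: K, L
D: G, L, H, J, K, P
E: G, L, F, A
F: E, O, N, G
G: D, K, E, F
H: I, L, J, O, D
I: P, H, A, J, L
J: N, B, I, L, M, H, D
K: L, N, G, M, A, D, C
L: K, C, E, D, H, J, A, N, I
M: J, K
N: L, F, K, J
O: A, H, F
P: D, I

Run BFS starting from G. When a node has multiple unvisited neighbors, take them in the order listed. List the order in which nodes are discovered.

G, D, K, E, F, L, H, J, P, N, M, A, C, O, I, B

Visit G; enqueue D, K, E, F → queue [D, K, E, F]
Visit D; enqueue L, H, J, P → queue [K, E, F, L, H, J, P]
Visit K; enqueue N, M, A, C → queue [E, F, L, H, J, P, N, M, A, C]
Visit E → queue [F, L, H, J, P, N, M, A, C]
Visit F; enqueue O → queue [L, H, J, P, N, M, A, C, O]
Visit L; enqueue I → queue [H, J, P, N, M, A, C, O, I]
Visit H → queue [J, P, N, M, A, C, O, I]
Visit J; enqueue B → queue [P, N, M, A, C, O, I, B]
Visit P → queue [N, M, A, C, O, I, B]
Visit N → queue [M, A, C, O, I, B]
Visit M → queue [A, C, O, I, B]
Visit A → queue [C, O, I, B]
Visit C → queue [O, I, B]
Visit O → queue [I, B]
Visit I → queue [B]
Visit B → queue []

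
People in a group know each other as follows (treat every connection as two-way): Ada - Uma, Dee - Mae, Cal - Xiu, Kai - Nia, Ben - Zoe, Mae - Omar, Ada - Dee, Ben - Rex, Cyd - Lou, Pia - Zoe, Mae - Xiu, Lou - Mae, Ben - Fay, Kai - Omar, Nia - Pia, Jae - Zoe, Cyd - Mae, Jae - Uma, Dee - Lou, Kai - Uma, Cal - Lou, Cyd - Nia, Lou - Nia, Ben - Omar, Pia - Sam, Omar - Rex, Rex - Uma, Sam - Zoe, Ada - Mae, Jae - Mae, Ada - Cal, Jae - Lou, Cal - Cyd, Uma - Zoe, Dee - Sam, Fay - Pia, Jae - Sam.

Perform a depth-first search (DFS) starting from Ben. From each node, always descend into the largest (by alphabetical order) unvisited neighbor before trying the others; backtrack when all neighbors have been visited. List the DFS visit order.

Ben Zoe Uma Rex Omar Mae Xiu Cal Lou Nia Pia Sam Jae Dee Ada Fay Kai Cyd

Visit Ben
Ben → Zoe
Zoe → Uma
Uma → Rex
Rex → Omar
Omar → Mae
Mae → Xiu
Xiu → Cal
Cal → Lou
Lou → Nia
Nia → Pia
Pia → Sam
Sam → Jae
Sam → Dee
Dee → Ada
Pia → Fay
Nia → Kai
Nia → Cyd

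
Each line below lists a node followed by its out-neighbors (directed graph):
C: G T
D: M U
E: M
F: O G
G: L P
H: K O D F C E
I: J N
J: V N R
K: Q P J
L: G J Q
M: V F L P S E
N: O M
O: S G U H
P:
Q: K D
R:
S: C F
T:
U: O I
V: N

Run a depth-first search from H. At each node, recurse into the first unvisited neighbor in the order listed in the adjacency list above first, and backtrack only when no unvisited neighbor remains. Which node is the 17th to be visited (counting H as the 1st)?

F

Visit H
H → K
K → Q
Q → D
D → M
M → V
V → N
N → O
O → S
S → C
C → G
G → L
L → J
J → R
G → P
C → T
S → F
O → U
U → I
M → E

Visit order: H, K, Q, D, M, V, N, O, S, C, G, L, J, R, P, T, F, U, I, E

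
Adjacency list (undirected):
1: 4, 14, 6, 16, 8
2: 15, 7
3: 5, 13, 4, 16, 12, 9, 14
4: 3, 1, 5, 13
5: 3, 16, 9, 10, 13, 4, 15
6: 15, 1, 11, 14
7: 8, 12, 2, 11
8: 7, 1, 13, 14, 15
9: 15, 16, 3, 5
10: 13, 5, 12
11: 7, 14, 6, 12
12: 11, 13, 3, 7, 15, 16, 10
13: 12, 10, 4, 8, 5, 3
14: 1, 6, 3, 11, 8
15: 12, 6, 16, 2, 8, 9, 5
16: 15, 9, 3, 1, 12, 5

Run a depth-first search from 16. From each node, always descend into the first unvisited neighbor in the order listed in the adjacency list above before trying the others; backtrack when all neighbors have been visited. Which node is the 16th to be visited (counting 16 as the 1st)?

2

Visit 16
16 → 15
15 → 12
12 → 11
11 → 7
7 → 8
8 → 1
1 → 4
4 → 3
3 → 5
5 → 9
5 → 10
10 → 13
3 → 14
14 → 6
7 → 2

Visit order: 16, 15, 12, 11, 7, 8, 1, 4, 3, 5, 9, 10, 13, 14, 6, 2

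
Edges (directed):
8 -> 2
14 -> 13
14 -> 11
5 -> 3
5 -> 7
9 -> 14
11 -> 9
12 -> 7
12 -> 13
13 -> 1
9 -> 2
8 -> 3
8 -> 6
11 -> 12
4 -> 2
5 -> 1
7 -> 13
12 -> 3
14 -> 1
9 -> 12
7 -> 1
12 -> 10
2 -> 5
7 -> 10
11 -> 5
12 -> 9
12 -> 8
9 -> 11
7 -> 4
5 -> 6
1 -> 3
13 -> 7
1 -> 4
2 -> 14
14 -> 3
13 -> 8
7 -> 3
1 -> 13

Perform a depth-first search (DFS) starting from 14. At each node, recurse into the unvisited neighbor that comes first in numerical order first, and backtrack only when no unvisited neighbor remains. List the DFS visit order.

Visit 14
14 → 1
1 → 3
1 → 4
4 → 2
2 → 5
5 → 6
5 → 7
7 → 10
7 → 13
13 → 8
14 → 11
11 → 9
9 → 12

14, 1, 3, 4, 2, 5, 6, 7, 10, 13, 8, 11, 9, 12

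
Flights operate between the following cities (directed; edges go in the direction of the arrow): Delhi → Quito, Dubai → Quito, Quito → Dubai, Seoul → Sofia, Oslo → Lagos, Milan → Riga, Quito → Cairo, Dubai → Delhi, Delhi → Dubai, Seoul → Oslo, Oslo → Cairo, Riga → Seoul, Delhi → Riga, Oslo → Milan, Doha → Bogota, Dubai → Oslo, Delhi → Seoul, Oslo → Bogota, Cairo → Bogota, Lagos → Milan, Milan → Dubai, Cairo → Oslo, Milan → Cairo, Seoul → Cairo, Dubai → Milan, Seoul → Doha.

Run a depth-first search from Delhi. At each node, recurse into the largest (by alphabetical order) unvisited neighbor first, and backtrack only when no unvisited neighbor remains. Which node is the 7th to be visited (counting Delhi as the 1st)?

Dubai

Visit Delhi
Delhi → Seoul
Seoul → Sofia
Seoul → Oslo
Oslo → Milan
Milan → Riga
Milan → Dubai
Dubai → Quito
Quito → Cairo
Cairo → Bogota
Oslo → Lagos
Seoul → Doha

Visit order: Delhi, Seoul, Sofia, Oslo, Milan, Riga, Dubai, Quito, Cairo, Bogota, Lagos, Doha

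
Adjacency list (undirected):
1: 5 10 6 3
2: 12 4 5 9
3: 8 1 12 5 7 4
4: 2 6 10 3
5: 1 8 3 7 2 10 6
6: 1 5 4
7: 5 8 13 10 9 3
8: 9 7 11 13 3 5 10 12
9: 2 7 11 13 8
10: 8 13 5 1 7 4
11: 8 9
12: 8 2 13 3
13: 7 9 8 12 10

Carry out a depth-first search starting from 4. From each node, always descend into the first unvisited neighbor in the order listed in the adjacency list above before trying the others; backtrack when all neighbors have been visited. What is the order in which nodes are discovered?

Visit 4
4 → 2
2 → 12
12 → 8
8 → 9
9 → 7
7 → 5
5 → 1
1 → 10
10 → 13
1 → 6
1 → 3
9 → 11

4, 2, 12, 8, 9, 7, 5, 1, 10, 13, 6, 3, 11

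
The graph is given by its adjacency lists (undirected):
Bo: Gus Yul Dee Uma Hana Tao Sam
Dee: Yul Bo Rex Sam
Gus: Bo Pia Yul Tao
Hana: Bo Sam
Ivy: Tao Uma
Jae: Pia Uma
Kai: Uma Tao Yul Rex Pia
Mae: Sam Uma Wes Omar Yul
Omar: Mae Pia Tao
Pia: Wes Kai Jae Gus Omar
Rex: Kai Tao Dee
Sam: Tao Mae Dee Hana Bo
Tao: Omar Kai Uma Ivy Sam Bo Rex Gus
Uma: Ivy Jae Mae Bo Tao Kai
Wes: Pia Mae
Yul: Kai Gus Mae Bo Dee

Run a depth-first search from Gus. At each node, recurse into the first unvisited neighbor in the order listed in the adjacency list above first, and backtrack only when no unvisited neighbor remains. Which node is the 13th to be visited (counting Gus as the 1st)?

Hana

Visit Gus
Gus → Bo
Bo → Yul
Yul → Kai
Kai → Uma
Uma → Ivy
Ivy → Tao
Tao → Omar
Omar → Mae
Mae → Sam
Sam → Dee
Dee → Rex
Sam → Hana
Mae → Wes
Wes → Pia
Pia → Jae

Visit order: Gus, Bo, Yul, Kai, Uma, Ivy, Tao, Omar, Mae, Sam, Dee, Rex, Hana, Wes, Pia, Jae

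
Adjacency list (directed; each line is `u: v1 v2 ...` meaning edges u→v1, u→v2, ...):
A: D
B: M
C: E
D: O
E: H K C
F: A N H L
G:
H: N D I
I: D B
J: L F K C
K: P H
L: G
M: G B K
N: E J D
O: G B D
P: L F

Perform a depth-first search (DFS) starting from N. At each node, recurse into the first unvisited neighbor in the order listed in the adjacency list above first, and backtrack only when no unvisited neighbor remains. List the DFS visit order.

N -> E -> H -> D -> O -> G -> B -> M -> K -> P -> L -> F -> A -> I -> C -> J

Visit N
N → E
E → H
H → D
D → O
O → G
O → B
B → M
M → K
K → P
P → L
P → F
F → A
H → I
E → C
N → J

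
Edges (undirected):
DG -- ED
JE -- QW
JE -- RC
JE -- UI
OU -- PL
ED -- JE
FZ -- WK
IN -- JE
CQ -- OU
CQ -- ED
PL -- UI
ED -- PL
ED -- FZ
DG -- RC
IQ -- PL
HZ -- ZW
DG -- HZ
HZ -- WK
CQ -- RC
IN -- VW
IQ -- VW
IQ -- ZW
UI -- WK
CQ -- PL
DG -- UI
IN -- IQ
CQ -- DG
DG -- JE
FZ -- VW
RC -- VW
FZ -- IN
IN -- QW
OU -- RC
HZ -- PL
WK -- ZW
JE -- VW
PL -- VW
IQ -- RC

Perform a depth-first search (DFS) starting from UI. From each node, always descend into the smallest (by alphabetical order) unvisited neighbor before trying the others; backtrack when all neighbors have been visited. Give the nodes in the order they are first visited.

Visit UI
UI → DG
DG → CQ
CQ → ED
ED → FZ
FZ → IN
IN → IQ
IQ → PL
PL → HZ
HZ → WK
WK → ZW
PL → OU
OU → RC
RC → JE
JE → QW
JE → VW

UI → DG → CQ → ED → FZ → IN → IQ → PL → HZ → WK → ZW → OU → RC → JE → QW → VW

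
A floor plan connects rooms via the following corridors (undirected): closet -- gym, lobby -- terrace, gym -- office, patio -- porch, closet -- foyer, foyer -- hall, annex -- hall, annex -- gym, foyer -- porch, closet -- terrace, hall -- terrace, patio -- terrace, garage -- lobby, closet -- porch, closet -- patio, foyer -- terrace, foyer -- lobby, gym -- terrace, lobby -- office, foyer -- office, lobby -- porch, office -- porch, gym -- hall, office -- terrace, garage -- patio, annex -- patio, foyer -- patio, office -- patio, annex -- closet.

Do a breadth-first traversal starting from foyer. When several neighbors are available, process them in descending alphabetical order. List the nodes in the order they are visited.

Visit foyer; enqueue terrace, porch, patio, office, lobby, hall, closet → queue [terrace, porch, patio, office, lobby, hall, closet]
Visit terrace; enqueue gym → queue [porch, patio, office, lobby, hall, closet, gym]
Visit porch → queue [patio, office, lobby, hall, closet, gym]
Visit patio; enqueue garage, annex → queue [office, lobby, hall, closet, gym, garage, annex]
Visit office → queue [lobby, hall, closet, gym, garage, annex]
Visit lobby → queue [hall, closet, gym, garage, annex]
Visit hall → queue [closet, gym, garage, annex]
Visit closet → queue [gym, garage, annex]
Visit gym → queue [garage, annex]
Visit garage → queue [annex]
Visit annex → queue []

foyer terrace porch patio office lobby hall closet gym garage annex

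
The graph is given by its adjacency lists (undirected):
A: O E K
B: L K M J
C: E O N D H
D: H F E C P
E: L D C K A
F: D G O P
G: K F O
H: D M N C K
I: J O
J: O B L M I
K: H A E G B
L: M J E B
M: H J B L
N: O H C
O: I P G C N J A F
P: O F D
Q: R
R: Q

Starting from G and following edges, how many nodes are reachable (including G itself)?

16

BFS from G visits: G, F, K, O, D, P, A, B, E, H, C, I, J, N, L, M
Reachable nodes: 16 of 18 total.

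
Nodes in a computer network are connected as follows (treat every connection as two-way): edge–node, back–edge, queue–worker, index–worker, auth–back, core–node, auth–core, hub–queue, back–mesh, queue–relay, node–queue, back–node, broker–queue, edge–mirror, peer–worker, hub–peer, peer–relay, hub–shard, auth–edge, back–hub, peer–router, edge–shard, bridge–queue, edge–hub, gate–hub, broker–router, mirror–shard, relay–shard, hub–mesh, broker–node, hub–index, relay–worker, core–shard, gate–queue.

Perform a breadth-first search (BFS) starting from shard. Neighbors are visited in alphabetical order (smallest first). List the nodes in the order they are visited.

Visit shard; enqueue core, edge, hub, mirror, relay → queue [core, edge, hub, mirror, relay]
Visit core; enqueue auth, node → queue [edge, hub, mirror, relay, auth, node]
Visit edge; enqueue back → queue [hub, mirror, relay, auth, node, back]
Visit hub; enqueue gate, index, mesh, peer, queue → queue [mirror, relay, auth, node, back, gate, index, mesh, peer, queue]
Visit mirror → queue [relay, auth, node, back, gate, index, mesh, peer, queue]
Visit relay; enqueue worker → queue [auth, node, back, gate, index, mesh, peer, queue, worker]
Visit auth → queue [node, back, gate, index, mesh, peer, queue, worker]
Visit node; enqueue broker → queue [back, gate, index, mesh, peer, queue, worker, broker]
Visit back → queue [gate, index, mesh, peer, queue, worker, broker]
Visit gate → queue [index, mesh, peer, queue, worker, broker]
Visit index → queue [mesh, peer, queue, worker, broker]
Visit mesh → queue [peer, queue, worker, broker]
Visit peer; enqueue router → queue [queue, worker, broker, router]
Visit queue; enqueue bridge → queue [worker, broker, router, bridge]
Visit worker → queue [broker, router, bridge]
Visit broker → queue [router, bridge]
Visit router → queue [bridge]
Visit bridge → queue []

shard core edge hub mirror relay auth node back gate index mesh peer queue worker broker router bridge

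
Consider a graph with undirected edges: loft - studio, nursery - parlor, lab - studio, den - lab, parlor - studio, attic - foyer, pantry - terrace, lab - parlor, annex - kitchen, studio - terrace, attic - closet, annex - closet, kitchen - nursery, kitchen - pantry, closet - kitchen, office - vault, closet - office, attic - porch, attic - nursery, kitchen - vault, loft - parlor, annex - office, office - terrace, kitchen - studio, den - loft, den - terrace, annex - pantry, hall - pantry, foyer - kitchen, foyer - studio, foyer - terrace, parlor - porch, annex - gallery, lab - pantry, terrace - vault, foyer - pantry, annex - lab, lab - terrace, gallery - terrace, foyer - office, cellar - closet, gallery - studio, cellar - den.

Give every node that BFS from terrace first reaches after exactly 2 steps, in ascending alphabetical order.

annex, attic, cellar, closet, hall, kitchen, loft, parlor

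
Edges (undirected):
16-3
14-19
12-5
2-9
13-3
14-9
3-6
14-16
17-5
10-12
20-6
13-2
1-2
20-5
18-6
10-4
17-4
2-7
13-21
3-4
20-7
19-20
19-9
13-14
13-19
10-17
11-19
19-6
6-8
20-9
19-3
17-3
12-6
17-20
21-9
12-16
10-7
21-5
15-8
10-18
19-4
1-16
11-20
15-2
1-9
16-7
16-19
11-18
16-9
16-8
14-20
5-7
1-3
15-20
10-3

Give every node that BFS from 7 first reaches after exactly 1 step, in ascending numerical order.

2, 5, 10, 16, 20

Level 0: 7
Level 1: 2, 5, 10, 16, 20
Level 2: 1, 3, 4, 6, 8, 9, 11, 12, 13, 14, 15, 17, 18, 19, 21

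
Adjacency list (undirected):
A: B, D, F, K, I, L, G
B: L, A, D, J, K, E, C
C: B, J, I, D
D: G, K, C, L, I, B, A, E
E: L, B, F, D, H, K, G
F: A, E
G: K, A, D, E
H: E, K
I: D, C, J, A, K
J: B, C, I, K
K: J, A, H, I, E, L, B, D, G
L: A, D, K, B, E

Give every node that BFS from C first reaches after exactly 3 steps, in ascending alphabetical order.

F, H

Level 0: C
Level 1: B, D, I, J
Level 2: A, E, G, K, L
Level 3: F, H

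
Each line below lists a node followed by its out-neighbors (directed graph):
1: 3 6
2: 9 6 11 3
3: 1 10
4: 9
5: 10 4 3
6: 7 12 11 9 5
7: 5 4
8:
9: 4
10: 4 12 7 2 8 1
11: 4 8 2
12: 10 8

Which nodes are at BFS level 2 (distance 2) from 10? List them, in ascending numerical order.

3, 5, 6, 9, 11

Level 0: 10
Level 1: 1, 2, 4, 7, 8, 12
Level 2: 3, 5, 6, 9, 11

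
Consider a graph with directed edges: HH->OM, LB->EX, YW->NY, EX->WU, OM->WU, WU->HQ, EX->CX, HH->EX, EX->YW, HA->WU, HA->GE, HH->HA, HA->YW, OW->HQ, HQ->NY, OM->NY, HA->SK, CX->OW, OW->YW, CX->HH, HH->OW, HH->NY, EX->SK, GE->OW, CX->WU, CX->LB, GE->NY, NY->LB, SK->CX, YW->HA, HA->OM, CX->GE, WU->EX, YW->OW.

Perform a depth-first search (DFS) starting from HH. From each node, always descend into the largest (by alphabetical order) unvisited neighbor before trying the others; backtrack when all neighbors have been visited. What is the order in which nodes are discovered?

HH OW YW NY LB EX WU HQ SK CX GE HA OM

Visit HH
HH → OW
OW → YW
YW → NY
NY → LB
LB → EX
EX → WU
WU → HQ
EX → SK
SK → CX
CX → GE
YW → HA
HA → OM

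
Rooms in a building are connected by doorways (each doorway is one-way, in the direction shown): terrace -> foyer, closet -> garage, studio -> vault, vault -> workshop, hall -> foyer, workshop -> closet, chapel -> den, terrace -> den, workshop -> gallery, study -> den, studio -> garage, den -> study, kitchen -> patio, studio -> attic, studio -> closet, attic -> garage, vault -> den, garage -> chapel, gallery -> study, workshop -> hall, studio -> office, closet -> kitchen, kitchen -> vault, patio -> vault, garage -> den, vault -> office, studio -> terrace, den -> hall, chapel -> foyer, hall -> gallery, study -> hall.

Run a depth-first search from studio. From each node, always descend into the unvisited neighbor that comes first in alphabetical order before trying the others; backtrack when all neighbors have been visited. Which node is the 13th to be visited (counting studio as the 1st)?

Visit studio
studio → attic
attic → garage
garage → chapel
chapel → den
den → hall
hall → foyer
hall → gallery
gallery → study
studio → closet
closet → kitchen
kitchen → patio
patio → vault
vault → office
vault → workshop
studio → terrace

Visit order: studio, attic, garage, chapel, den, hall, foyer, gallery, study, closet, kitchen, patio, vault, office, workshop, terrace

vault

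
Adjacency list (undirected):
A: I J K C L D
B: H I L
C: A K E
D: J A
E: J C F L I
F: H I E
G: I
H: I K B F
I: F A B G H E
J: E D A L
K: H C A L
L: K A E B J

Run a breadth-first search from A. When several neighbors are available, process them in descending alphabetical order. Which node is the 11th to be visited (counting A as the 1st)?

Visit A; enqueue L, K, J, I, D, C → queue [L, K, J, I, D, C]
Visit L; enqueue E, B → queue [K, J, I, D, C, E, B]
Visit K; enqueue H → queue [J, I, D, C, E, B, H]
Visit J → queue [I, D, C, E, B, H]
Visit I; enqueue G, F → queue [D, C, E, B, H, G, F]
Visit D → queue [C, E, B, H, G, F]
Visit C → queue [E, B, H, G, F]
Visit E → queue [B, H, G, F]
Visit B → queue [H, G, F]
Visit H → queue [G, F]
Visit G → queue [F]
Visit F → queue []

Visit order: A, L, K, J, I, D, C, E, B, H, G, F

G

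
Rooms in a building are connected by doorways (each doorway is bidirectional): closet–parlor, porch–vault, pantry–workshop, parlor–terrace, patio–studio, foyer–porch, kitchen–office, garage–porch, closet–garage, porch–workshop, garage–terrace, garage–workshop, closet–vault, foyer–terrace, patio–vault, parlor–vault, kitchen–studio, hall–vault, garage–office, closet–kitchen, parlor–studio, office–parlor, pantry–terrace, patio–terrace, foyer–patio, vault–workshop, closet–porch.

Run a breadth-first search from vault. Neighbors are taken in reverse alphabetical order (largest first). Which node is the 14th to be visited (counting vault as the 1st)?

Visit vault; enqueue workshop, porch, patio, parlor, hall, closet → queue [workshop, porch, patio, parlor, hall, closet]
Visit workshop; enqueue pantry, garage → queue [porch, patio, parlor, hall, closet, pantry, garage]
Visit porch; enqueue foyer → queue [patio, parlor, hall, closet, pantry, garage, foyer]
Visit patio; enqueue terrace, studio → queue [parlor, hall, closet, pantry, garage, foyer, terrace, studio]
Visit parlor; enqueue office → queue [hall, closet, pantry, garage, foyer, terrace, studio, office]
Visit hall → queue [closet, pantry, garage, foyer, terrace, studio, office]
Visit closet; enqueue kitchen → queue [pantry, garage, foyer, terrace, studio, office, kitchen]
Visit pantry → queue [garage, foyer, terrace, studio, office, kitchen]
Visit garage → queue [foyer, terrace, studio, office, kitchen]
Visit foyer → queue [terrace, studio, office, kitchen]
Visit terrace → queue [studio, office, kitchen]
Visit studio → queue [office, kitchen]
Visit office → queue [kitchen]
Visit kitchen → queue []

Visit order: vault, workshop, porch, patio, parlor, hall, closet, pantry, garage, foyer, terrace, studio, office, kitchen

kitchen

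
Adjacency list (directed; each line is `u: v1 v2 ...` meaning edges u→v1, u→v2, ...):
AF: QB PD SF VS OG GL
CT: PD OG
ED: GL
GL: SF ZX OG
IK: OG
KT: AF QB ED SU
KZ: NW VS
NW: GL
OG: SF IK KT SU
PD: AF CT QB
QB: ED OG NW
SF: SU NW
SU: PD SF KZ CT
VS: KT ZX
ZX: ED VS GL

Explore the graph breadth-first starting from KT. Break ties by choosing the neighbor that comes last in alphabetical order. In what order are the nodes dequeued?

Visit KT; enqueue SU, QB, ED, AF → queue [SU, QB, ED, AF]
Visit SU; enqueue SF, PD, KZ, CT → queue [QB, ED, AF, SF, PD, KZ, CT]
Visit QB; enqueue OG, NW → queue [ED, AF, SF, PD, KZ, CT, OG, NW]
Visit ED; enqueue GL → queue [AF, SF, PD, KZ, CT, OG, NW, GL]
Visit AF; enqueue VS → queue [SF, PD, KZ, CT, OG, NW, GL, VS]
Visit SF → queue [PD, KZ, CT, OG, NW, GL, VS]
Visit PD → queue [KZ, CT, OG, NW, GL, VS]
Visit KZ → queue [CT, OG, NW, GL, VS]
Visit CT → queue [OG, NW, GL, VS]
Visit OG; enqueue IK → queue [NW, GL, VS, IK]
Visit NW → queue [GL, VS, IK]
Visit GL; enqueue ZX → queue [VS, IK, ZX]
Visit VS → queue [IK, ZX]
Visit IK → queue [ZX]
Visit ZX → queue []

KT -> SU -> QB -> ED -> AF -> SF -> PD -> KZ -> CT -> OG -> NW -> GL -> VS -> IK -> ZX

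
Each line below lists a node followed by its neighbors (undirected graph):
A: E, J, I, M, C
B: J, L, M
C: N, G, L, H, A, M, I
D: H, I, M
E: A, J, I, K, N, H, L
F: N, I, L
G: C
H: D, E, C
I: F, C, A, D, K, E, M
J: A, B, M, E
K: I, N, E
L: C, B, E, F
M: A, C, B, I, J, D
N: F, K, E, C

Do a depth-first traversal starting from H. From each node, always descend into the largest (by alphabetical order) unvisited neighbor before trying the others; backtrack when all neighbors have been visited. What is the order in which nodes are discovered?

H → E → N → K → I → M → J → B → L → F → C → G → A → D

Visit H
H → E
E → N
N → K
K → I
I → M
M → J
J → B
B → L
L → F
L → C
C → G
C → A
M → D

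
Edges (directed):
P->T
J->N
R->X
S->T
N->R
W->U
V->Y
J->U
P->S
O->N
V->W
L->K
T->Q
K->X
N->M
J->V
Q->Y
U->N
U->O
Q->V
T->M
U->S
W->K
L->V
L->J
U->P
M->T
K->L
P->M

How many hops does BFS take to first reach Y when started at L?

Level 0: L
Level 1: J, K, V
Level 2: N, U, W, X, Y
Level 3: M, O, P, R, S
Level 4: T
Level 5: Q
Y first appears at level 2.

2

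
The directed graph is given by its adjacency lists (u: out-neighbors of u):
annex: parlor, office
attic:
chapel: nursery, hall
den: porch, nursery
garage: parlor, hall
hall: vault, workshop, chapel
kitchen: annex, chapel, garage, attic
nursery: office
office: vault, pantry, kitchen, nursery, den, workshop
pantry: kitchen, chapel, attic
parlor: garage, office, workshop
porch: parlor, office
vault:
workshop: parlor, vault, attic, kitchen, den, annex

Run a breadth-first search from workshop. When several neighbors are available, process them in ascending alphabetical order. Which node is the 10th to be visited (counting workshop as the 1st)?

Visit workshop; enqueue annex, attic, den, kitchen, parlor, vault → queue [annex, attic, den, kitchen, parlor, vault]
Visit annex; enqueue office → queue [attic, den, kitchen, parlor, vault, office]
Visit attic → queue [den, kitchen, parlor, vault, office]
Visit den; enqueue nursery, porch → queue [kitchen, parlor, vault, office, nursery, porch]
Visit kitchen; enqueue chapel, garage → queue [parlor, vault, office, nursery, porch, chapel, garage]
Visit parlor → queue [vault, office, nursery, porch, chapel, garage]
Visit vault → queue [office, nursery, porch, chapel, garage]
Visit office; enqueue pantry → queue [nursery, porch, chapel, garage, pantry]
Visit nursery → queue [porch, chapel, garage, pantry]
Visit porch → queue [chapel, garage, pantry]
Visit chapel; enqueue hall → queue [garage, pantry, hall]
Visit garage → queue [pantry, hall]
Visit pantry → queue [hall]
Visit hall → queue []

Visit order: workshop, annex, attic, den, kitchen, parlor, vault, office, nursery, porch, chapel, garage, pantry, hall

porch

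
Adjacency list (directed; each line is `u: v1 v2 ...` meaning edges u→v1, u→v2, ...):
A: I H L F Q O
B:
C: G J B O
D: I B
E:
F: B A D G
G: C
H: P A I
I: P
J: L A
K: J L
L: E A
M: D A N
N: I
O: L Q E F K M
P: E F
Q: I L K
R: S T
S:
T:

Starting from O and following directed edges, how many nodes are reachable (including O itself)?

17

BFS from O visits: O, L, Q, E, F, K, M, A, I, B, D, G, J, N, H, P, C
Reachable nodes: 17 of 20 total.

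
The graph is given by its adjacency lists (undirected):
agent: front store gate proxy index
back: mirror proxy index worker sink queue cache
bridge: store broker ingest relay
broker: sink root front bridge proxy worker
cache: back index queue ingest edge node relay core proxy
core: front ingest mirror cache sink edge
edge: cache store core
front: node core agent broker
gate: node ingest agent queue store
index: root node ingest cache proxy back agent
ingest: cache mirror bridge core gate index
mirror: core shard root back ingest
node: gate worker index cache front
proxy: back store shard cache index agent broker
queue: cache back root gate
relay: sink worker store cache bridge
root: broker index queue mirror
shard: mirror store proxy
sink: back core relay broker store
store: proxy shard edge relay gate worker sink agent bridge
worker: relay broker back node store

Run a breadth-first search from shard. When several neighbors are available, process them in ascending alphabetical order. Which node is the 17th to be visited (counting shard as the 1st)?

sink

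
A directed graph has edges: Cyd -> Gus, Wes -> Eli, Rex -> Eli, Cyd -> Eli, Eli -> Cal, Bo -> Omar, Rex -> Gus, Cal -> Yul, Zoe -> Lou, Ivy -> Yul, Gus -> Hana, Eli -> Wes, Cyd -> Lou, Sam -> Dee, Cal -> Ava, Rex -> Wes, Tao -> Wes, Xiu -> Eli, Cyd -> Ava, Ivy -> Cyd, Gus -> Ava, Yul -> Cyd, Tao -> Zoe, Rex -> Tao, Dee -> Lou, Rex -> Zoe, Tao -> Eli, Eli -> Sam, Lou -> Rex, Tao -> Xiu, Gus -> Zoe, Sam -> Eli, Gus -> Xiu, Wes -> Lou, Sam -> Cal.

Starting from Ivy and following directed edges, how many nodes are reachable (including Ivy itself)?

BFS from Ivy visits: Ivy, Yul, Cyd, Lou, Gus, Eli, Ava, Rex, Zoe, Xiu, Hana, Wes, Sam, Cal, Tao, Dee
Reachable nodes: 16 of 18 total.

16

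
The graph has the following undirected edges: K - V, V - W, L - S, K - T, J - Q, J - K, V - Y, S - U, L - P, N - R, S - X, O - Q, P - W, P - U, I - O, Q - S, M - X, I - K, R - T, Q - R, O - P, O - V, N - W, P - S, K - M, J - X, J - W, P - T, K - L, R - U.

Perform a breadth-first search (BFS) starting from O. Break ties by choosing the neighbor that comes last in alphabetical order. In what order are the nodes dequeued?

O V Q P I Y W K S R J U T L N M X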